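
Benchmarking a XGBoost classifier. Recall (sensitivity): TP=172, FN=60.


Recall = TP/(TP+FN)
= 172/(172+60)
= 172/232 = 74.14%

74.14%


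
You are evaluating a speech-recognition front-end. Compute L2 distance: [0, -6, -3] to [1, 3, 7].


d = √((0-1)² + (-6-3)² + (-3-7)²)
  = √(1 + 81 + 100)
  = √182 = 13.4907

13.4907


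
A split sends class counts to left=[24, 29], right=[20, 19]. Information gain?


Parent = [44, 48], H_parent = 0.9986
H_left = 0.9936 (n=53), H_right = 0.9995 (n=39)
H_children = (53/92)·0.9936 + (39/92)·0.9995 = 0.9961
IG = 0.9986 - 0.9961 = 0.0025

0.0025


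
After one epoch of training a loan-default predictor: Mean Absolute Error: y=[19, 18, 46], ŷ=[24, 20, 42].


Absolute errors: |19-24|=5, |18-20|=2, |46-42|=4
Sum = 11
MAE = 11/3 = 11/3

11/3


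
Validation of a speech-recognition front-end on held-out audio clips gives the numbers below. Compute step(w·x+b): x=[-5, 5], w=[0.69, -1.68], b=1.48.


z = (-5)·(0.69) + (5)·(-1.68) + 1.48
  = -10.37
step(z) = 0 (z<0)

0


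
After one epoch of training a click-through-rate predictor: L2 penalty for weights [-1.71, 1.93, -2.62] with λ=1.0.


‖w‖₂² = (-1.71)² + (1.93)² + (-2.62)²
     = 2.9241 + 3.7249 + 6.8644
     = 13.5134
λ·‖w‖₂² = 1.0·13.5134 = 13.5134

13.5134


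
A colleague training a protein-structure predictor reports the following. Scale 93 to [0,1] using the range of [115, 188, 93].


min=93, max=188
(93-93)/(188-93) = 0/95 = 0.0

0.0


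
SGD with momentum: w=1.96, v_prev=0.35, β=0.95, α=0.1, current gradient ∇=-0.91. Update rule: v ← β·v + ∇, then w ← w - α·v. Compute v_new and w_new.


v_new = 0.95·0.35 - 0.91 = 0.3325 - 0.91 = -0.5775
w_new = 1.96 - 0.1·-0.5775 = 1.96 + 0.05775 = 2.01775

v_new=-0.5775, w_new=2.01775


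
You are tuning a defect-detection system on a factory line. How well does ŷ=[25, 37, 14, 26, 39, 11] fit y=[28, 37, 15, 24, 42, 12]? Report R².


ȳ = 26.3333
SS_res = Σ(y-ŷ)² = 24
SS_tot = Σ(y-ȳ)² = 701.33
R² = 1 - SS_res/SS_tot = 1 - 0.0342 = 0.9658

0.9658


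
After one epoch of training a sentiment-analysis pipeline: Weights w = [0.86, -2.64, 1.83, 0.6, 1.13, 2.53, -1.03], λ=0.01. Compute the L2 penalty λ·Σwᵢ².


‖w‖₂² = (0.86)² + (-2.64)² + (1.83)² + (0.6)² + (1.13)² + (2.53)² + (-1.03)²
     = 0.7396 + 6.9696 + 3.3489 + 0.36 + 1.2769 + 6.4009 + 1.0609
     = 20.1568
λ·‖w‖₂² = 0.01·20.1568 = 0.201568

0.201568


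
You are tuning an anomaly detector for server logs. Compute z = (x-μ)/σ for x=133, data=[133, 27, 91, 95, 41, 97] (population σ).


μ = 80.6667, σ = 35.9892
z = (133 - 80.6667)/35.9892 = 1.4541

1.4541


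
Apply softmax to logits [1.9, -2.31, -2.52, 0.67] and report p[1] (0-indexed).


Exponentials: e^1.9=6.6859, e^-2.31=0.0993, e^-2.52=0.0805, e^0.67=1.9542
Sum = 8.8199
Softmax = [0.7581, 0.0113, 0.0091, 0.2216]
p[1] = 0.0993/8.8199 = 0.0113

0.0113


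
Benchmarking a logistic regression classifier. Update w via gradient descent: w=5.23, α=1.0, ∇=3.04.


w_new = w - α·∇
= 5.23 - 1.0·3.04
= 5.23 - 3.04
= 2.19

2.19


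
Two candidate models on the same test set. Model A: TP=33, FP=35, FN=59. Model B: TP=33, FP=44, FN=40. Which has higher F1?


Model A: P=33/68=0.4853, R=33/92=0.3587, F1=2PR/(P+R)=2TP/(2TP+FP+FN)=66/160=0.4125
Model B: P=33/77=0.4286, R=33/73=0.4521, F1=2PR/(P+R)=2TP/(2TP+FP+FN)=66/150=0.44
0.4125 < 0.44 → Model B

Model B


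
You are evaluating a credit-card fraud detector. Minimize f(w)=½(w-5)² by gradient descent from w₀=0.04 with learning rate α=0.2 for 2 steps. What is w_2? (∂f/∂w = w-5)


step 1: grad = 0.04-5 = -4.96; w = 0.04 - 0.2·(-4.96) = 1.032
step 2: grad = 1.032-5 = -3.968; w = 1.032 - 0.2·(-3.968) = 1.8256

1.8256


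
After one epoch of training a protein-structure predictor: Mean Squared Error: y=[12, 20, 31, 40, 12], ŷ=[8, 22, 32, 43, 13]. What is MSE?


Squared errors: (12-8)²=16, (20-22)²=4, (31-32)²=1, (40-43)²=9, (12-13)²=1
Sum = 31
MSE = 31/5 = 31/5

31/5


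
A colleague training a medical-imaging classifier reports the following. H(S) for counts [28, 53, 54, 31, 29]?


Probabilities: [28/195, 53/195, 54/195, 31/195, 29/195] ≈ [0.1436, 0.2718, 0.2769, 0.159, 0.1487]
H = -((28/195)·log₂(28/195) + (53/195)·log₂(53/195) + (54/195)·log₂(54/195) + (31/195)·log₂(31/195) + (29/195)·log₂(29/195))
  = 2.2565 bits

2.2565 bits


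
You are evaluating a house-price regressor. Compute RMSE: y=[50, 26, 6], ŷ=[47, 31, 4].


MSE = 38/3 = 12.6667
RMSE = √(38/3) = 3.559

3.559


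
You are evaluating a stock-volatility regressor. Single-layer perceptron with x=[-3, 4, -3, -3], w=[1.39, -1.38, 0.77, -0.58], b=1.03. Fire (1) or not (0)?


z = (-3)·(1.39) + (4)·(-1.38) + (-3)·(0.77) + (-3)·(-0.58) + 1.03
  = -9.23
step(z) = 0 (z<0)

0


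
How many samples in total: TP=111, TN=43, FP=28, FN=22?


Total = TP + TN + FP + FN
= 111 + 43 + 28 + 22
= 204
(Predicted positive: 139, predicted negative: 65)

204


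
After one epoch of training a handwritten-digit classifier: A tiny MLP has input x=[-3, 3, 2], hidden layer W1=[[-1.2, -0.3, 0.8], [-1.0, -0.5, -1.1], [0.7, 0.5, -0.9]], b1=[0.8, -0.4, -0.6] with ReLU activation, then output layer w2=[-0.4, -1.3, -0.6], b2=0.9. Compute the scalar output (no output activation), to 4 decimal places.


z1[0] = (-1.2)·(-3) + (-0.3)·(3) + (0.8)·(2) + 0.8 = 5.1
z1[1] = (-1.0)·(-3) + (-0.5)·(3) + (-1.1)·(2) - 0.4 = -1.1
z1[2] = (0.7)·(-3) + (0.5)·(3) + (-0.9)·(2) - 0.6 = -3.0
h = ReLU(z1) = [5.1, 0.0, 0.0]
output = (-0.4)·(5.1) + (-1.3)·(0.0) + (-0.6)·(0.0) + 0.9 = -1.14

-1.14


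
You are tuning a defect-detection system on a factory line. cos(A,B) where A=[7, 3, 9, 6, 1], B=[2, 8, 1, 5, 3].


A·B = 7·2 + 3·8 + 9·1 + 6·5 + 1·3 = 80
‖A‖ = √176 = 13.2665, ‖B‖ = √103 = 10.1489
cos = 80/(√176·√103) = 80/√18128 = 0.5942

0.5942


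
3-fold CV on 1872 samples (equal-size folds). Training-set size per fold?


Fold size = 1872/3 = 624
Training per fold = 1872 - 624 = 1248

1248


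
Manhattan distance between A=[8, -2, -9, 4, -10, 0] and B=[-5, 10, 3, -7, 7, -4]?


d = |8+ 5| + |-2-10| + |-9-3| + |4+ 7| + |-10-7| + |0+ 4|
  = 13 + 12 + 12 + 11 + 17 + 4
  = 69

69


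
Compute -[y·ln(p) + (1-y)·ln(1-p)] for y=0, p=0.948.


BCE = -[y·ln(p) + (1-y)·ln(1-p)]
= -0 - 1·ln(1-0.948)
= -ln(0.052) = 2.9565

2.9565


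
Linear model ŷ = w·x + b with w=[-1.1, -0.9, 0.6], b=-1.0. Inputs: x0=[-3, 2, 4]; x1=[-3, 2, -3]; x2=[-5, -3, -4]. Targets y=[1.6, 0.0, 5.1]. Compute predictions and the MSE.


ŷ0 = (-1.1)·(-3) + (-0.9)·(2) + (0.6)·(4) - 1.0 = 2.9
ŷ1 = (-1.1)·(-3) + (-0.9)·(2) + (0.6)·(-3) - 1.0 = -1.3
ŷ2 = (-1.1)·(-5) + (-0.9)·(-3) + (0.6)·(-4) - 1.0 = 4.8
errors² = [1.69, 1.69, 0.09]
MSE = 3.4700/3 = 1.1567

1.1567


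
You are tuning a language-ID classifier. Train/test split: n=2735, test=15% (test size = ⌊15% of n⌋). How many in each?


Test = ⌊2735·15/100⌋ = 410
Train = 2735 - 410 = 2325

Train: 2325, Test: 410


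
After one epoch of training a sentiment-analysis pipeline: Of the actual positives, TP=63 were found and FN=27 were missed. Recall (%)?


Recall = TP/(TP+FN)
= 63/(63+27)
= 63/90 = 70.0%

70.0%


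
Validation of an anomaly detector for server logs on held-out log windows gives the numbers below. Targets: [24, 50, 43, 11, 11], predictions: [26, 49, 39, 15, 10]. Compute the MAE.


Absolute errors: |24-26|=2, |50-49|=1, |43-39|=4, |11-15|=4, |11-10|=1
Sum = 12
MAE = 12/5 = 12/5

12/5


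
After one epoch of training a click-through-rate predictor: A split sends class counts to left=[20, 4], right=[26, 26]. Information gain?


Parent = [46, 30], H_parent = 0.9678
H_left = 0.65 (n=24), H_right = 1 (n=52)
H_children = (24/76)·0.65 + (52/76)·1 = 0.8895
IG = 0.9678 - 0.8895 = 0.0783

0.0783


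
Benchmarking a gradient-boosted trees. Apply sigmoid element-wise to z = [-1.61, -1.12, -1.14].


σ(-1.61) = 1/(1+e^1.61) = 0.1666
σ(-1.12) = 1/(1+e^1.12) = 0.246
σ(-1.14) = 1/(1+e^1.14) = 0.2423
result = [0.1666, 0.246, 0.2423]

[0.1666, 0.246, 0.2423]


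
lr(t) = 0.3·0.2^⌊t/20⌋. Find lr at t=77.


n_drops = ⌊77/20⌋ = 3
lr = 0.3·0.2^3 = 0.3·0.008 = 0.0024

0.0024


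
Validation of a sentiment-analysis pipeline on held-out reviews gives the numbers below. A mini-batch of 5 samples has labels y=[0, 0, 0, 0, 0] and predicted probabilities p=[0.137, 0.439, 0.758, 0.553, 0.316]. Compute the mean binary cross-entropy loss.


L[0] = -ln(1-0.137) = -ln(0.863) = 0.1473
L[1] = -ln(1-0.439) = -ln(0.561) = 0.578
L[2] = -ln(1-0.758) = -ln(0.242) = 1.4188
L[3] = -ln(1-0.553) = -ln(0.447) = 0.8052
L[4] = -ln(1-0.316) = -ln(0.684) = 0.3798
mean = (0.1473 + 0.578 + 1.4188 + 0.8052 + 0.3798)/5 = 0.6658

0.6658


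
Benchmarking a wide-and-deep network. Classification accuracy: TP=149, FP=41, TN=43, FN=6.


Accuracy = (TP+TN)/(TP+TN+FP+FN)
= (149+43)/(239)
= 192/239 = 80.33%

80.33%


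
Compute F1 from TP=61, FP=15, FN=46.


Precision = 61/76 = 0.8026
Recall = 61/107 = 0.5701
F1 = 2·P·R/(P+R) = 2·TP/(2·TP+FP+FN) = 122/(122+15+46) = 122/183 = 0.6667

0.6667


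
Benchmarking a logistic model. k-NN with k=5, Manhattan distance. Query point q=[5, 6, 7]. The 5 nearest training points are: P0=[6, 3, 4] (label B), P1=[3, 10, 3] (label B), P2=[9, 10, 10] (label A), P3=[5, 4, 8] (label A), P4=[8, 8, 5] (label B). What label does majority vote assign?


d(q,P0) = 7  (label B)
d(q,P1) = 10  (label B)
d(q,P2) = 11  (label A)
d(q,P3) = 3  (label A)
d(q,P4) = 7  (label B)
Votes: A=2, B=3
Majority → B

B


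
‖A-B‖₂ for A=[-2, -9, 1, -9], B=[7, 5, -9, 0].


d = √((-2-7)² + (-9-5)² + (1+ 9)² + (-9-0)²)
  = √(81 + 196 + 100 + 81)
  = √458 = 21.4009

21.4009


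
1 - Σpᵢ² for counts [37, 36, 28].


Probabilities: [37/101, 36/101, 28/101] ≈ [0.3663, 0.3564, 0.2772]
Σpᵢ² = (1369 + 1296 + 784)/101² = 3449/10201
Gini = 1 - Σpᵢ² = 1 - 3449/10201 = 0.6619

0.6619


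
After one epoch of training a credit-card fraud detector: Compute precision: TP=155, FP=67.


Precision = TP/(TP+FP)
= 155/(155+67)
= 155/222 = 69.82%

69.82%


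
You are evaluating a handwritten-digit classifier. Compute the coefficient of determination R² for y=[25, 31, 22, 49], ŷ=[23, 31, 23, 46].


ȳ = 31.75
SS_res = Σ(y-ŷ)² = 14
SS_tot = Σ(y-ȳ)² = 438.75
R² = 1 - SS_res/SS_tot = 1 - 0.0319 = 0.9681

0.9681


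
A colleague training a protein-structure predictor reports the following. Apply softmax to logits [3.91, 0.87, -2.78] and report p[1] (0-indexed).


Exponentials: e^3.91=49.899, e^0.87=2.3869, e^-2.78=0.062
Sum = 52.3479
Softmax = [0.9532, 0.0456, 0.0012]
p[1] = 2.3869/52.3479 = 0.0456

0.0456


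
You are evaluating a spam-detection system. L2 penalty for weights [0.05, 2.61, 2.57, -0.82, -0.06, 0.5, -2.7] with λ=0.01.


‖w‖₂² = (0.05)² + (2.61)² + (2.57)² + (-0.82)² + (-0.06)² + (0.5)² + (-2.7)²
     = 0.0025 + 6.8121 + 6.6049 + 0.6724 + 0.0036 + 0.25 + 7.29
     = 21.6355
λ·‖w‖₂² = 0.01·21.6355 = 0.216355

0.216355


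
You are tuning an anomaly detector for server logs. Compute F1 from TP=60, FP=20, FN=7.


Precision = 60/80 = 0.75
Recall = 60/67 = 0.8955
F1 = 2·P·R/(P+R) = 2·TP/(2·TP+FP+FN) = 120/(120+20+7) = 120/147 = 0.8163

0.8163


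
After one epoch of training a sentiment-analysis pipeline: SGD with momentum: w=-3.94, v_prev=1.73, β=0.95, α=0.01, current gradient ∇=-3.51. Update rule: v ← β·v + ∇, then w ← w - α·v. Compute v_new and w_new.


v_new = 0.95·1.73 - 3.51 = 1.6435 - 3.51 = -1.8665
w_new = -3.94 - 0.01·-1.8665 = -3.94 + 0.018665 = -3.921335

v_new=-1.8665, w_new=-3.921335


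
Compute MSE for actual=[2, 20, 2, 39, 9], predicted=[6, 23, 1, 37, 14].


Squared errors: (2-6)²=16, (20-23)²=9, (2-1)²=1, (39-37)²=4, (9-14)²=25
Sum = 55
MSE = 55/5 = 11

11


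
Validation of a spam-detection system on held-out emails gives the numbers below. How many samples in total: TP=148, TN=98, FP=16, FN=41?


Total = TP + TN + FP + FN
= 148 + 98 + 16 + 41
= 303
(Predicted positive: 164, predicted negative: 139)

303


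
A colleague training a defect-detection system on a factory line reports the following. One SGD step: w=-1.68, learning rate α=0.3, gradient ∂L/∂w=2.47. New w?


w_new = w - α·∇
= -1.68 - 0.3·2.47
= -1.68 - 0.741
= -2.421

-2.421


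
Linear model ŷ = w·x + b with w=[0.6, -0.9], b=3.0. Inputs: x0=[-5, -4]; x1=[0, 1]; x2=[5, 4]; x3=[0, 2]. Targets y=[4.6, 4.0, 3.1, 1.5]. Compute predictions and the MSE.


ŷ0 = (0.6)·(-5) + (-0.9)·(-4) + 3.0 = 3.6
ŷ1 = (0.6)·(0) + (-0.9)·(1) + 3.0 = 2.1
ŷ2 = (0.6)·(5) + (-0.9)·(4) + 3.0 = 2.4
ŷ3 = (0.6)·(0) + (-0.9)·(2) + 3.0 = 1.2
errors² = [1.0, 3.61, 0.49, 0.09]
MSE = 5.1900/4 = 1.2975

1.2975


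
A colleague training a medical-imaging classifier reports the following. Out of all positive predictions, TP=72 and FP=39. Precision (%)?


Precision = TP/(TP+FP)
= 72/(72+39)
= 72/111 = 64.86%

64.86%


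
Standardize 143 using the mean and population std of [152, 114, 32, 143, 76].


μ = 103.4, σ = 44.4774
z = (143 - 103.4)/44.4774 = 0.8903

0.8903


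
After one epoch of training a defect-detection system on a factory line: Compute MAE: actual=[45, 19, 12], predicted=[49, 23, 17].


Absolute errors: |45-49|=4, |19-23|=4, |12-17|=5
Sum = 13
MAE = 13/3 = 13/3

13/3


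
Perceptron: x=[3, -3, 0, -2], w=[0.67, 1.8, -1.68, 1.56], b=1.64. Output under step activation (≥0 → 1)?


z = (3)·(0.67) + (-3)·(1.8) + (0)·(-1.68) + (-2)·(1.56) + 1.64
  = -4.87
step(z) = 0 (z<0)

0


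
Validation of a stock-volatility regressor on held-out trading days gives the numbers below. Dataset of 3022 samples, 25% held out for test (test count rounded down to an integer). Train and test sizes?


Test = ⌊3022·25/100⌋ = 755
Train = 3022 - 755 = 2267

Train: 2267, Test: 755


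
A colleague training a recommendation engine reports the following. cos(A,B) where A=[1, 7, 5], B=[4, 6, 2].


A·B = 1·4 + 7·6 + 5·2 = 56
‖A‖ = √75 = 8.6603, ‖B‖ = √56 = 7.4833
cos = 56/(√75·√56) = 56/√4200 = 0.8641

0.8641


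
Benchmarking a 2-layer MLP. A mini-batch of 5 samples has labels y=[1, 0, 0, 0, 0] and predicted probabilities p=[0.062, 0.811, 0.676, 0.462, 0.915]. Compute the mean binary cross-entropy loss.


L[0] = -ln(0.062) = 2.7806
L[1] = -ln(1-0.811) = -ln(0.189) = 1.666
L[2] = -ln(1-0.676) = -ln(0.324) = 1.127
L[3] = -ln(1-0.462) = -ln(0.538) = 0.6199
L[4] = -ln(1-0.915) = -ln(0.085) = 2.4651
mean = (2.7806 + 1.666 + 1.127 + 0.6199 + 2.4651)/5 = 1.7317

1.7317


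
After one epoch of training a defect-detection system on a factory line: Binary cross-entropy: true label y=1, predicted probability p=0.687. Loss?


BCE = -[y·ln(p) + (1-y)·ln(1-p)]
= -1·ln(0.687) - 0
= -ln(0.687) = 0.3754

0.3754


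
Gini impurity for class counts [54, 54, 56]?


Probabilities: [54/164, 54/164, 56/164] ≈ [0.3293, 0.3293, 0.3415]
Σpᵢ² = (2916 + 2916 + 3136)/164² = 8968/26896
Gini = 1 - Σpᵢ² = 1 - 8968/26896 = 0.6666

0.6666


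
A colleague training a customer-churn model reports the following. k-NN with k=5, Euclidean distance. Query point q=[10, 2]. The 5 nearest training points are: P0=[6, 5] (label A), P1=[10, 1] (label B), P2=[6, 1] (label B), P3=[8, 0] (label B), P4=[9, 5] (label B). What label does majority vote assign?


d(q,P0) = 5.0  (label A)
d(q,P1) = 1.0  (label B)
d(q,P2) = 4.1231  (label B)
d(q,P3) = 2.8284  (label B)
d(q,P4) = 3.1623  (label B)
Votes: A=1, B=4
Majority → B

B


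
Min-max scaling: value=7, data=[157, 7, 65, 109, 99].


min=7, max=157
(7-7)/(157-7) = 0/150 = 0.0

0.0


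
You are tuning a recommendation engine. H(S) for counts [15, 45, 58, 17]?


Probabilities: [15/135, 45/135, 58/135, 17/135] ≈ [0.1111, 0.3333, 0.4296, 0.1259]
H = -((15/135)·log₂(15/135) + (45/135)·log₂(45/135) + (58/135)·log₂(58/135) + (17/135)·log₂(17/135))
  = 1.7806 bits

1.7806 bits


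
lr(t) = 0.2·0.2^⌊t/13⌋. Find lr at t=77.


n_drops = ⌊77/13⌋ = 5
lr = 0.2·0.2^5 = 0.2·0.00032 = 0.000064

0.000064


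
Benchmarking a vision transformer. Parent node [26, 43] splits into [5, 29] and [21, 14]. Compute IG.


Parent = [26, 43], H_parent = 0.9558
H_left = 0.6024 (n=34), H_right = 0.971 (n=35)
H_children = (34/69)·0.6024 + (35/69)·0.971 = 0.7894
IG = 0.9558 - 0.7894 = 0.1664

0.1664


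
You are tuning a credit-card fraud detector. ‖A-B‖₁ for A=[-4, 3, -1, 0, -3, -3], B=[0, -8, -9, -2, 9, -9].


d = |-4-0| + |3+ 8| + |-1+ 9| + |0+ 2| + |-3-9| + |-3+ 9|
  = 4 + 11 + 8 + 2 + 12 + 6
  = 43

43


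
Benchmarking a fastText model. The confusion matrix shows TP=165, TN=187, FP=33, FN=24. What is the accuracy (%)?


Accuracy = (TP+TN)/(TP+TN+FP+FN)
= (165+187)/(409)
= 352/409 = 86.06%

86.06%


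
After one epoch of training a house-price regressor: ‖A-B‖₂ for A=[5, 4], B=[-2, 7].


d = √((5+ 2)² + (4-7)²)
  = √(49 + 9)
  = √58 = 7.6158

7.6158


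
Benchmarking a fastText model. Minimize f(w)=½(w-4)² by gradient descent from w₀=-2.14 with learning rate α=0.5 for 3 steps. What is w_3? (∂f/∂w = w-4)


step 1: grad = -2.14-4 = -6.14; w = -2.14 - 0.5·(-6.14) = 0.93
step 2: grad = 0.93-4 = -3.07; w = 0.93 - 0.5·(-3.07) = 2.465
step 3: grad = 2.465-4 = -1.535; w = 2.465 - 0.5·(-1.535) = 3.2325

3.2325


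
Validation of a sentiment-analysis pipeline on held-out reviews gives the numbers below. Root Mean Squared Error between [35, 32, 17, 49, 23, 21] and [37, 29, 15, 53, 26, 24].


MSE = 51/6 = 8.5
RMSE = √(51/6) = 2.9155

2.9155


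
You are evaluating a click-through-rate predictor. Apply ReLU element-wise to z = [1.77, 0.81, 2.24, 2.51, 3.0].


ReLU(1.77) = max(0, 1.77) = 1.77
ReLU(0.81) = max(0, 0.81) = 0.81
ReLU(2.24) = max(0, 2.24) = 2.24
ReLU(2.51) = max(0, 2.51) = 2.51
ReLU(3.0) = max(0, 3.0) = 3.0
result = [1.77, 0.81, 2.24, 2.51, 3.0]

[1.77, 0.81, 2.24, 2.51, 3.0]


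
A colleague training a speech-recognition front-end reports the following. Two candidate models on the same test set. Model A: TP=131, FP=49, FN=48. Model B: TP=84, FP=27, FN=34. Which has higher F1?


Model A: P=131/180=0.7278, R=131/179=0.7318, F1=2PR/(P+R)=2TP/(2TP+FP+FN)=262/359=0.7298
Model B: P=84/111=0.7568, R=84/118=0.7119, F1=2PR/(P+R)=2TP/(2TP+FP+FN)=168/229=0.7336
0.7298 < 0.7336 → Model B

Model B


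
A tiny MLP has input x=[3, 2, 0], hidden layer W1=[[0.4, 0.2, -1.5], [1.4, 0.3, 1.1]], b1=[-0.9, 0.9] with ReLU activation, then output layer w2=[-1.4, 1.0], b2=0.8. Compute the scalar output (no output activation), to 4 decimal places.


z1[0] = (0.4)·(3) + (0.2)·(2) + (-1.5)·(0) - 0.9 = 0.7
z1[1] = (1.4)·(3) + (0.3)·(2) + (1.1)·(0) + 0.9 = 5.7
h = ReLU(z1) = [0.7, 5.7]
output = (-1.4)·(0.7) + (1.0)·(5.7) + 0.8 = 5.52

5.52


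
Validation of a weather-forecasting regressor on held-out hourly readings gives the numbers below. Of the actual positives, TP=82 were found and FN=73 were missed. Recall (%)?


Recall = TP/(TP+FN)
= 82/(82+73)
= 82/155 = 52.9%

52.9%


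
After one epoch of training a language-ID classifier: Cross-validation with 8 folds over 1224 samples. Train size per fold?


Fold size = 1224/8 = 153
Training per fold = 1224 - 153 = 1071

1071


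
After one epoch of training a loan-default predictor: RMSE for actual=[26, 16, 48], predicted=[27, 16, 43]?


MSE = 26/3 = 8.6667
RMSE = √(26/3) = 2.9439

2.9439


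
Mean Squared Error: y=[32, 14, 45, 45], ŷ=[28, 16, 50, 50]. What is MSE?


Squared errors: (32-28)²=16, (14-16)²=4, (45-50)²=25, (45-50)²=25
Sum = 70
MSE = 70/4 = 35/2

35/2


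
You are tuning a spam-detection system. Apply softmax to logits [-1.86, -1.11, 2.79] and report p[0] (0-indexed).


Exponentials: e^-1.86=0.1557, e^-1.11=0.3296, e^2.79=16.281
Sum = 16.7663
Softmax = [0.0093, 0.0197, 0.9711]
p[0] = 0.1557/16.7663 = 0.0093

0.0093


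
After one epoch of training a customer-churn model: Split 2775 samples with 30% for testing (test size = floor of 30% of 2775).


Test = ⌊2775·30/100⌋ = 832
Train = 2775 - 832 = 1943

Train: 1943, Test: 832


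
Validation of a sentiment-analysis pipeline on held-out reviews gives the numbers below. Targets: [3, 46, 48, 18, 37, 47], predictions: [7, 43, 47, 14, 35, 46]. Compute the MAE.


Absolute errors: |3-7|=4, |46-43|=3, |48-47|=1, |18-14|=4, |37-35|=2, |47-46|=1
Sum = 15
MAE = 15/6 = 5/2

5/2


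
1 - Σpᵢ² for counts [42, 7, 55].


Probabilities: [42/104, 7/104, 55/104] ≈ [0.4038, 0.0673, 0.5288]
Σpᵢ² = (1764 + 49 + 3025)/104² = 4838/10816
Gini = 1 - Σpᵢ² = 1 - 4838/10816 = 0.5527

0.5527


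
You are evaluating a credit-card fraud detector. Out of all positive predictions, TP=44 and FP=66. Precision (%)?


Precision = TP/(TP+FP)
= 44/(44+66)
= 44/110 = 40.0%

40.0%


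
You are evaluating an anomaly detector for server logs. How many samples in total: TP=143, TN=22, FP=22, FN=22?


Total = TP + TN + FP + FN
= 143 + 22 + 22 + 22
= 209
(Predicted positive: 165, predicted negative: 44)

209


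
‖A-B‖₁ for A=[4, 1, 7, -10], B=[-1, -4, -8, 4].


d = |4+ 1| + |1+ 4| + |7+ 8| + |-10-4|
  = 5 + 5 + 15 + 14
  = 39

39


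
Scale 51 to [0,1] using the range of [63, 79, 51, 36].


min=36, max=79
(51-36)/(79-36) = 15/43 = 0.3488

0.3488


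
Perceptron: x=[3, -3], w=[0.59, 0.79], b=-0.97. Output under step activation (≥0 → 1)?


z = (3)·(0.59) + (-3)·(0.79) - 0.97
  = -1.57
step(z) = 0 (z<0)

0


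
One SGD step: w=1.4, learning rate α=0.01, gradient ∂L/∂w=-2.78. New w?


w_new = w - α·∇
= 1.4 - 0.01·-2.78
= 1.4 + 0.0278
= 1.4278

1.4278


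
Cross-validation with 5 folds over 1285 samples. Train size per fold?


Fold size = 1285/5 = 257
Training per fold = 1285 - 257 = 1028

1028


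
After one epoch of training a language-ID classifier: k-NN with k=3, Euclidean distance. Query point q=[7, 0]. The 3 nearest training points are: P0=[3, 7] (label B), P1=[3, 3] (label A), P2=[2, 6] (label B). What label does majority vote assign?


d(q,P0) = 8.0623  (label B)
d(q,P1) = 5.0  (label A)
d(q,P2) = 7.8102  (label B)
Votes: A=1, B=2
Majority → B

B


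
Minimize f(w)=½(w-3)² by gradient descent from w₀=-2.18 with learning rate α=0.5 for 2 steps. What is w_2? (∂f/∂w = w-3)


step 1: grad = -2.18-3 = -5.18; w = -2.18 - 0.5·(-5.18) = 0.41
step 2: grad = 0.41-3 = -2.59; w = 0.41 - 0.5·(-2.59) = 1.705

1.705


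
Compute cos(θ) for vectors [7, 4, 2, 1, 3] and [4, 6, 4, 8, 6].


A·B = 7·4 + 4·6 + 2·4 + 1·8 + 3·6 = 86
‖A‖ = √79 = 8.8882, ‖B‖ = √168 = 12.9615
cos = 86/(√79·√168) = 86/√13272 = 0.7465

0.7465


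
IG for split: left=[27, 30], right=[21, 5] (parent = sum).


Parent = [48, 35], H_parent = 0.9822
H_left = 0.998 (n=57), H_right = 0.7063 (n=26)
H_children = (57/83)·0.998 + (26/83)·0.7063 = 0.9066
IG = 0.9822 - 0.9066 = 0.0756

0.0756


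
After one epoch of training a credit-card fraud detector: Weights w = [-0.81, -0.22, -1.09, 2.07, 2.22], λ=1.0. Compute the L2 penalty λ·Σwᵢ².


‖w‖₂² = (-0.81)² + (-0.22)² + (-1.09)² + (2.07)² + (2.22)²
     = 0.6561 + 0.0484 + 1.1881 + 4.2849 + 4.9284
     = 11.1059
λ·‖w‖₂² = 1.0·11.1059 = 11.1059

11.1059


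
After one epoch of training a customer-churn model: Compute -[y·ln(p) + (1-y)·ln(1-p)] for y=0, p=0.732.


BCE = -[y·ln(p) + (1-y)·ln(1-p)]
= -0 - 1·ln(1-0.732)
= -ln(0.268) = 1.3168

1.3168


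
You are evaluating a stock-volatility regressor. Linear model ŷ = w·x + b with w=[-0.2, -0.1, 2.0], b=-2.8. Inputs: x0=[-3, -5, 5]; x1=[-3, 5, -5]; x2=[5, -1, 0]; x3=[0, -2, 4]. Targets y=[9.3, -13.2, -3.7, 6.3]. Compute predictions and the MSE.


ŷ0 = (-0.2)·(-3) + (-0.1)·(-5) + (2.0)·(5) - 2.8 = 8.3
ŷ1 = (-0.2)·(-3) + (-0.1)·(5) + (2.0)·(-5) - 2.8 = -12.7
ŷ2 = (-0.2)·(5) + (-0.1)·(-1) + (2.0)·(0) - 2.8 = -3.7
ŷ3 = (-0.2)·(0) + (-0.1)·(-2) + (2.0)·(4) - 2.8 = 5.4
errors² = [1.0, 0.25, 0.0, 0.81]
MSE = 2.0600/4 = 0.515

0.515


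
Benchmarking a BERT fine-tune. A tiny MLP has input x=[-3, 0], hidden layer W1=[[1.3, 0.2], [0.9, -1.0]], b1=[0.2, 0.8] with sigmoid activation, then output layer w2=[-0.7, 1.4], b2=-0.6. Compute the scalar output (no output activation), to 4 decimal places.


z1[0] = (1.3)·(-3) + (0.2)·(0) + 0.2 = -3.7
z1[1] = (0.9)·(-3) + (-1.0)·(0) + 0.8 = -1.9
h = sigmoid(z1) = [0.0241, 0.1301]
output = (-0.7)·(0.0241) + (1.4)·(0.1301) - 0.6 = -0.4347

-0.4347


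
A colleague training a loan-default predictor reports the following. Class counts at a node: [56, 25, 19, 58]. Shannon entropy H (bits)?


Probabilities: [56/158, 25/158, 19/158, 58/158] ≈ [0.3544, 0.1582, 0.1203, 0.3671]
H = -((56/158)·log₂(56/158) + (25/158)·log₂(25/158) + (19/158)·log₂(19/158) + (58/158)·log₂(58/158))
  = 1.8495 bits

1.8495 bits


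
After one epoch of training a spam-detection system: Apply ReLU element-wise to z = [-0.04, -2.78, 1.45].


ReLU(-0.04) = max(0, -0.04) = 0.0
ReLU(-2.78) = max(0, -2.78) = 0.0
ReLU(1.45) = max(0, 1.45) = 1.45
result = [0.0, 0.0, 1.45]

[0.0, 0.0, 1.45]


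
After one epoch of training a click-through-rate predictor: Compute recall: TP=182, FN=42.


Recall = TP/(TP+FN)
= 182/(182+42)
= 182/224 = 81.25%

81.25%


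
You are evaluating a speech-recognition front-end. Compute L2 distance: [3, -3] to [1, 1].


d = √((3-1)² + (-3-1)²)
  = √(4 + 16)
  = √20 = 4.4721

4.4721


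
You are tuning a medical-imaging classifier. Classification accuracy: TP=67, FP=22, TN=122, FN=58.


Accuracy = (TP+TN)/(TP+TN+FP+FN)
= (67+122)/(269)
= 189/269 = 70.26%

70.26%


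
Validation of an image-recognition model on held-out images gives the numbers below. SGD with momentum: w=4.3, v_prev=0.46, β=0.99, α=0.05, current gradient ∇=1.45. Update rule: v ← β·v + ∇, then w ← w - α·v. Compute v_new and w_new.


v_new = 0.99·0.46 + 1.45 = 0.4554 + 1.45 = 1.9054
w_new = 4.3 - 0.05·1.9054 = 4.3 - 0.09527 = 4.20473

v_new=1.9054, w_new=4.20473


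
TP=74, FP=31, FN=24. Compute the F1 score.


Precision = 74/105 = 0.7048
Recall = 74/98 = 0.7551
F1 = 2·P·R/(P+R) = 2·TP/(2·TP+FP+FN) = 148/(148+31+24) = 148/203 = 0.7291

0.7291


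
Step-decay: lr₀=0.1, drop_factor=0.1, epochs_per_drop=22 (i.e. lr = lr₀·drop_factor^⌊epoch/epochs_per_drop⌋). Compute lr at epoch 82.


n_drops = ⌊82/22⌋ = 3
lr = 0.1·0.1^3 = 0.1·0.001 = 0.0001

0.0001


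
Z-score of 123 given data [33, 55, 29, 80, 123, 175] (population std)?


μ = 82.5, σ = 52.0761
z = (123 - 82.5)/52.0761 = 0.7777

0.7777


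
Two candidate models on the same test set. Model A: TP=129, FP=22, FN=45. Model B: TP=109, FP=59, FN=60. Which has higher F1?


Model A: P=129/151=0.8543, R=129/174=0.7414, F1=2PR/(P+R)=2TP/(2TP+FP+FN)=258/325=0.7938
Model B: P=109/168=0.6488, R=109/169=0.645, F1=2PR/(P+R)=2TP/(2TP+FP+FN)=218/337=0.6469
0.7938 > 0.6469 → Model A

Model A


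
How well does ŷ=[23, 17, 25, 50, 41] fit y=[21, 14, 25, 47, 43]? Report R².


ȳ = 30
SS_res = Σ(y-ŷ)² = 26
SS_tot = Σ(y-ȳ)² = 820
R² = 1 - SS_res/SS_tot = 1 - 0.0317 = 0.9683

0.9683


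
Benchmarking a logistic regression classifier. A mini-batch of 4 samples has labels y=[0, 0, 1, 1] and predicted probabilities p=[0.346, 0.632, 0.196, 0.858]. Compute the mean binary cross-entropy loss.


L[0] = -ln(1-0.346) = -ln(0.654) = 0.4246
L[1] = -ln(1-0.632) = -ln(0.368) = 0.9997
L[2] = -ln(0.196) = 1.6296
L[3] = -ln(0.858) = 0.1532
mean = (0.4246 + 0.9997 + 1.6296 + 0.1532)/4 = 0.8018

0.8018


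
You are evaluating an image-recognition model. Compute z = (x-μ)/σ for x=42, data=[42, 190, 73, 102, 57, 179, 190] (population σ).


μ = 119, σ = 60.7806
z = (42 - 119)/60.7806 = -1.2669

-1.2669


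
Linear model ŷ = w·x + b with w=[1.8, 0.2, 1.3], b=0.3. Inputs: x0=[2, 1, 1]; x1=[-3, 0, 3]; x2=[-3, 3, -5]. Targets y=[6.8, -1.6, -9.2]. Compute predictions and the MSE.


ŷ0 = (1.8)·(2) + (0.2)·(1) + (1.3)·(1) + 0.3 = 5.4
ŷ1 = (1.8)·(-3) + (0.2)·(0) + (1.3)·(3) + 0.3 = -1.2
ŷ2 = (1.8)·(-3) + (0.2)·(3) + (1.3)·(-5) + 0.3 = -11.0
errors² = [1.96, 0.16, 3.24]
MSE = 5.3600/3 = 1.7867

1.7867


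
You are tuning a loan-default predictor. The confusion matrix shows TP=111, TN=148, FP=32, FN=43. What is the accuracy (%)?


Accuracy = (TP+TN)/(TP+TN+FP+FN)
= (111+148)/(334)
= 259/334 = 77.54%

77.54%


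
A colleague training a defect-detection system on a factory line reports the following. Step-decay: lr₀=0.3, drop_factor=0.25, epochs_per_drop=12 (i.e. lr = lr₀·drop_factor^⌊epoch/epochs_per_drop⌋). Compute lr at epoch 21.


n_drops = ⌊21/12⌋ = 1
lr = 0.3·0.25^1 = 0.3·0.25 = 0.075

0.075


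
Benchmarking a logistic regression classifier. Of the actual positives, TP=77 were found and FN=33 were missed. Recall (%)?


Recall = TP/(TP+FN)
= 77/(77+33)
= 77/110 = 70.0%

70.0%


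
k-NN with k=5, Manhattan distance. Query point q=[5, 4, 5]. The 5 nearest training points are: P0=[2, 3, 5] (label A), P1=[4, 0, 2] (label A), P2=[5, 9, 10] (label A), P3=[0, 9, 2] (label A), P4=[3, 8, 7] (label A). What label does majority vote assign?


d(q,P0) = 4  (label A)
d(q,P1) = 8  (label A)
d(q,P2) = 10  (label A)
d(q,P3) = 13  (label A)
d(q,P4) = 8  (label A)
Votes: A=5, B=0
Majority → A

A


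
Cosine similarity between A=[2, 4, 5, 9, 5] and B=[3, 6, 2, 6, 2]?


A·B = 2·3 + 4·6 + 5·2 + 9·6 + 5·2 = 104
‖A‖ = √151 = 12.2882, ‖B‖ = √89 = 9.434
cos = 104/(√151·√89) = 104/√13439 = 0.8971

0.8971


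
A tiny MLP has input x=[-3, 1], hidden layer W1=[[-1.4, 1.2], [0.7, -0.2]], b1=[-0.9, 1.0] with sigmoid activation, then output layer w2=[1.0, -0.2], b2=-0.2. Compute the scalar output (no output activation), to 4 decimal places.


z1[0] = (-1.4)·(-3) + (1.2)·(1) - 0.9 = 4.5
z1[1] = (0.7)·(-3) + (-0.2)·(1) + 1.0 = -1.3
h = sigmoid(z1) = [0.989, 0.2142]
output = (1.0)·(0.989) + (-0.2)·(0.2142) - 0.2 = 0.7462

0.7462


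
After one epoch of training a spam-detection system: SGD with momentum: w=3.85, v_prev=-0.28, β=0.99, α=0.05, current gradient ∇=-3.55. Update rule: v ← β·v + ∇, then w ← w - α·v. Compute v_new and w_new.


v_new = 0.99·-0.28 - 3.55 = -0.2772 - 3.55 = -3.8272
w_new = 3.85 - 0.05·-3.8272 = 3.85 + 0.19136 = 4.04136

v_new=-3.8272, w_new=4.04136


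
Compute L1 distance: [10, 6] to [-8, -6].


d = |10+ 8| + |6+ 6|
  = 18 + 12
  = 30

30


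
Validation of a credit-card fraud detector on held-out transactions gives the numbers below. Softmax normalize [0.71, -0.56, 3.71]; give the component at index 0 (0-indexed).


Exponentials: e^0.71=2.034, e^-0.56=0.5712, e^3.71=40.8538
Sum = 43.459
Softmax = [0.0468, 0.0131, 0.9401]
p[0] = 2.034/43.459 = 0.0468

0.0468


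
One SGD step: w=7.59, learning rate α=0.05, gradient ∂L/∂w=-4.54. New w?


w_new = w - α·∇
= 7.59 - 0.05·-4.54
= 7.59 + 0.227
= 7.817

7.817


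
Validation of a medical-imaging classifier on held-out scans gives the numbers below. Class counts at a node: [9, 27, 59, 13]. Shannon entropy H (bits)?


Probabilities: [9/108, 27/108, 59/108, 13/108] ≈ [0.0833, 0.25, 0.5463, 0.1204]
H = -((9/108)·log₂(9/108) + (27/108)·log₂(27/108) + (59/108)·log₂(59/108) + (13/108)·log₂(13/108))
  = 1.6429 bits

1.6429 bits


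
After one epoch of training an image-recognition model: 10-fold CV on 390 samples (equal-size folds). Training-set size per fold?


Fold size = 390/10 = 39
Training per fold = 390 - 39 = 351

351


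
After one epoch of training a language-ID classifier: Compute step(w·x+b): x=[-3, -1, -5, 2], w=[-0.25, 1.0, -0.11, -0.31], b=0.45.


z = (-3)·(-0.25) + (-1)·(1.0) + (-5)·(-0.11) + (2)·(-0.31) + 0.45
  = 0.13
step(z) = 1 (z≥0)

1


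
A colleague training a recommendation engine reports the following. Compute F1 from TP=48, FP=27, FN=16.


Precision = 48/75 = 0.64
Recall = 48/64 = 0.75
F1 = 2·P·R/(P+R) = 2·TP/(2·TP+FP+FN) = 96/(96+27+16) = 96/139 = 0.6906

0.6906


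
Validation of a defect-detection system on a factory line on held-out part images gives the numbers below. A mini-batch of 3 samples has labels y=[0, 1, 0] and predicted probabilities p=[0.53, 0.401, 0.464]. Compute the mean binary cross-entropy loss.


L[0] = -ln(1-0.53) = -ln(0.47) = 0.755
L[1] = -ln(0.401) = 0.9138
L[2] = -ln(1-0.464) = -ln(0.536) = 0.6236
mean = (0.755 + 0.9138 + 0.6236)/3 = 0.7641

0.7641


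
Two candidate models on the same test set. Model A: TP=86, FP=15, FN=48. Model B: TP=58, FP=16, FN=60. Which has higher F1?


Model A: P=86/101=0.8515, R=86/134=0.6418, F1=2PR/(P+R)=2TP/(2TP+FP+FN)=172/235=0.7319
Model B: P=58/74=0.7838, R=58/118=0.4915, F1=2PR/(P+R)=2TP/(2TP+FP+FN)=116/192=0.6042
0.7319 > 0.6042 → Model A

Model A


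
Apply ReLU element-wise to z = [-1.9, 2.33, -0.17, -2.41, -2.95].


ReLU(-1.9) = max(0, -1.9) = 0.0
ReLU(2.33) = max(0, 2.33) = 2.33
ReLU(-0.17) = max(0, -0.17) = 0.0
ReLU(-2.41) = max(0, -2.41) = 0.0
ReLU(-2.95) = max(0, -2.95) = 0.0
result = [0.0, 2.33, 0.0, 0.0, 0.0]

[0.0, 2.33, 0.0, 0.0, 0.0]


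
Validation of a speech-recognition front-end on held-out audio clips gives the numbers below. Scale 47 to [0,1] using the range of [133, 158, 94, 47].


min=47, max=158
(47-47)/(158-47) = 0/111 = 0.0

0.0


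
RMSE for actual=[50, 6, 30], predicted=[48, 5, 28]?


MSE = 9/3 = 3
RMSE = √(9/3) = 1.7321

1.7321


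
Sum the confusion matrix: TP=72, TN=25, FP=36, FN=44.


Total = TP + TN + FP + FN
= 72 + 25 + 36 + 44
= 177
(Predicted positive: 108, predicted negative: 69)

177


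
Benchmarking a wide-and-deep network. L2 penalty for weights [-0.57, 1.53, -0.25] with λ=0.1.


‖w‖₂² = (-0.57)² + (1.53)² + (-0.25)²
     = 0.3249 + 2.3409 + 0.0625
     = 2.7283
λ·‖w‖₂² = 0.1·2.7283 = 0.27283

0.27283


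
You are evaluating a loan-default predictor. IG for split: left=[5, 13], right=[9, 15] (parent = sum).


Parent = [14, 28], H_parent = 0.9183
H_left = 0.8524 (n=18), H_right = 0.9544 (n=24)
H_children = (18/42)·0.8524 + (24/42)·0.9544 = 0.9107
IG = 0.9183 - 0.9107 = 0.0076

0.0076


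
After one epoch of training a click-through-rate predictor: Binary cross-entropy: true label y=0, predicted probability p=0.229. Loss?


BCE = -[y·ln(p) + (1-y)·ln(1-p)]
= -0 - 1·ln(1-0.229)
= -ln(0.771) = 0.2601

0.2601


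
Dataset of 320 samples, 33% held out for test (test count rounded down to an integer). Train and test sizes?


Test = ⌊320·33/100⌋ = 105
Train = 320 - 105 = 215

Train: 215, Test: 105


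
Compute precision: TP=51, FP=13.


Precision = TP/(TP+FP)
= 51/(51+13)
= 51/64 = 79.69%

79.69%


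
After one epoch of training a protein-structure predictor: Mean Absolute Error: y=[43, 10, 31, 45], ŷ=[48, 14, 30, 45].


Absolute errors: |43-48|=5, |10-14|=4, |31-30|=1, |45-45|=0
Sum = 10
MAE = 10/4 = 5/2

5/2


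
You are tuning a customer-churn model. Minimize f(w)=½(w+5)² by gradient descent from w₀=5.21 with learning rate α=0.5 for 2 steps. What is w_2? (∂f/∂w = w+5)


step 1: grad = 5.21+5 = 10.21; w = 5.21 - 0.5·(10.21) = 0.105
step 2: grad = 0.105+5 = 5.105; w = 0.105 - 0.5·(5.105) = -2.4475

-2.4475


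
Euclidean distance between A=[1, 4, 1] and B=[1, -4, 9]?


d = √((1-1)² + (4+ 4)² + (1-9)²)
  = √(0 + 64 + 64)
  = √128 = 11.3137

11.3137


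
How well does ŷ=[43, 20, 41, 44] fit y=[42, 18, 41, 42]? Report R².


ȳ = 35.75
SS_res = Σ(y-ŷ)² = 9
SS_tot = Σ(y-ȳ)² = 420.75
R² = 1 - SS_res/SS_tot = 1 - 0.0214 = 0.9786

0.9786


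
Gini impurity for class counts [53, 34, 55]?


Probabilities: [53/142, 34/142, 55/142] ≈ [0.3732, 0.2394, 0.3873]
Σpᵢ² = (2809 + 1156 + 3025)/142² = 6990/20164
Gini = 1 - Σpᵢ² = 1 - 6990/20164 = 0.6533

0.6533


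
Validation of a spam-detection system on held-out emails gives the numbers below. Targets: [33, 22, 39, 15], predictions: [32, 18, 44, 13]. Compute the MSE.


Squared errors: (33-32)²=1, (22-18)²=16, (39-44)²=25, (15-13)²=4
Sum = 46
MSE = 46/4 = 23/2

23/2


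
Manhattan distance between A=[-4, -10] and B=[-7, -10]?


d = |-4+ 7| + |-10+ 10|
  = 3 + 0
  = 3

3


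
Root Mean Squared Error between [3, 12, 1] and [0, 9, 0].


MSE = 19/3 = 6.3333
RMSE = √(19/3) = 2.5166

2.5166


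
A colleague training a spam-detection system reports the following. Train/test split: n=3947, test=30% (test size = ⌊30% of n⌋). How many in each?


Test = ⌊3947·30/100⌋ = 1184
Train = 3947 - 1184 = 2763

Train: 2763, Test: 1184


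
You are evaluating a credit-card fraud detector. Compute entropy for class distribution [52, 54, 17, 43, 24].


Probabilities: [52/190, 54/190, 17/190, 43/190, 24/190] ≈ [0.2737, 0.2842, 0.0895, 0.2263, 0.1263]
H = -((52/190)·log₂(52/190) + (54/190)·log₂(54/190) + (17/190)·log₂(17/190) + (43/190)·log₂(43/190) + (24/190)·log₂(24/190))
  = 2.2012 bits

2.2012 bits


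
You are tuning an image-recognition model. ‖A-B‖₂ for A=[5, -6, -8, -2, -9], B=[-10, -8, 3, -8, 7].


d = √((5+ 10)² + (-6+ 8)² + (-8-3)² + (-2+ 8)² + (-9-7)²)
  = √(225 + 4 + 121 + 36 + 256)
  = √642 = 25.3377

25.3377


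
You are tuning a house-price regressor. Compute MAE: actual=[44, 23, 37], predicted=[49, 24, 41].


Absolute errors: |44-49|=5, |23-24|=1, |37-41|=4
Sum = 10
MAE = 10/3 = 10/3

10/3


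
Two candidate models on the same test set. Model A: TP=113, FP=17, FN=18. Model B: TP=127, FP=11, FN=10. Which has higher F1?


Model A: P=113/130=0.8692, R=113/131=0.8626, F1=2PR/(P+R)=2TP/(2TP+FP+FN)=226/261=0.8659
Model B: P=127/138=0.9203, R=127/137=0.927, F1=2PR/(P+R)=2TP/(2TP+FP+FN)=254/275=0.9236
0.8659 < 0.9236 → Model B

Model B


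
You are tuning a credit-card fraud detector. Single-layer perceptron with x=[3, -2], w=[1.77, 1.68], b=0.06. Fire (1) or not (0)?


z = (3)·(1.77) + (-2)·(1.68) + 0.06
  = 2.01
step(z) = 1 (z≥0)

1


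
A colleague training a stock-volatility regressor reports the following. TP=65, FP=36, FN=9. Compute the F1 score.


Precision = 65/101 = 0.6436
Recall = 65/74 = 0.8784
F1 = 2·P·R/(P+R) = 2·TP/(2·TP+FP+FN) = 130/(130+36+9) = 130/175 = 0.7429

0.7429


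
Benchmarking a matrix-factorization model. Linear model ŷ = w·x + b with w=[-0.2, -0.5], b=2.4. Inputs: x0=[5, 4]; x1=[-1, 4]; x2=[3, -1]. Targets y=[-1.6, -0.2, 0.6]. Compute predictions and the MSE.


ŷ0 = (-0.2)·(5) + (-0.5)·(4) + 2.4 = -0.6
ŷ1 = (-0.2)·(-1) + (-0.5)·(4) + 2.4 = 0.6
ŷ2 = (-0.2)·(3) + (-0.5)·(-1) + 2.4 = 2.3
errors² = [1.0, 0.64, 2.89]
MSE = 4.5300/3 = 1.51

1.51


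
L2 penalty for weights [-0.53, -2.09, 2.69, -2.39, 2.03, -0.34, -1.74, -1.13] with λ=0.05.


‖w‖₂² = (-0.53)² + (-2.09)² + (2.69)² + (-2.39)² + (2.03)² + (-0.34)² + (-1.74)² + (-1.13)²
     = 0.2809 + 4.3681 + 7.2361 + 5.7121 + 4.1209 + 0.1156 + 3.0276 + 1.2769
     = 26.1382
λ·‖w‖₂² = 0.05·26.1382 = 1.30691

1.30691


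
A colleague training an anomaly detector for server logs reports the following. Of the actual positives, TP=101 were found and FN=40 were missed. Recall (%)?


Recall = TP/(TP+FN)
= 101/(101+40)
= 101/141 = 71.63%

71.63%


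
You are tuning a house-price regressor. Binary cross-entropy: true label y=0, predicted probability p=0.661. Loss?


BCE = -[y·ln(p) + (1-y)·ln(1-p)]
= -0 - 1·ln(1-0.661)
= -ln(0.339) = 1.0818

1.0818
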